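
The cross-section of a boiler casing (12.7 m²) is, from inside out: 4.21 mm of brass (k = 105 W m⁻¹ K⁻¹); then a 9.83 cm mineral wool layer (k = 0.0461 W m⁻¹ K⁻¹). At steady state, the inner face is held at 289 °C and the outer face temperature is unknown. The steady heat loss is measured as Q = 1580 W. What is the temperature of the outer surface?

T_out = 23.7 °C

Sum the resistances:
  R_brass = L/(kA) = 0.00421/(105·12.7) = 3.157×10^-6 K/W
  R_mineral wool = L/(kA) = 0.0983/(0.0461·12.7) = 0.1679 K/W
ΣR = 0.1679 K/W
ΔT = Q·ΣR = 1580 × 0.1679 = 265.3 K
Heat flows outward, so T_out = T_in − ΔT = 289 − 265.3 = 23.7 °C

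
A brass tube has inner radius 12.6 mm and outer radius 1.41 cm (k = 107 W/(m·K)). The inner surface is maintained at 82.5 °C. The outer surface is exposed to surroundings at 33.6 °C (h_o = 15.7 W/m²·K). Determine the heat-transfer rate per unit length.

Resistance network (inner→outer):
  R'_brass = ln(0.0141/0.0126)/(2πk) = 0.1125/(2π·107) = 1.673×10^-4 m·K/W
  R'_conv,out = 1/(2πr h) = 1/(2π·0.0141·15.7) = 0.7190 m·K/W
ΣR = 1.673×10^-4 + 0.7190 = 0.7192 m·K/W
Q' = ΔT/ΣR = (82.5 °C − 33.6 °C)/0.7192 = 68.0 W/m

Q' = 68.0 W/m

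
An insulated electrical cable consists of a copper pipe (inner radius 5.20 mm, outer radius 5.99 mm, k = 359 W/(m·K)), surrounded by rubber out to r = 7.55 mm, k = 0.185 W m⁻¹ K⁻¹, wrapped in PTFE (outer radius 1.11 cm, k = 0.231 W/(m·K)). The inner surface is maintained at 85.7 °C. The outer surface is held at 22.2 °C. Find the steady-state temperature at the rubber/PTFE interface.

T = 58.5 °C

Treat each layer as a resistance in series:
  R'_copper = ln(0.00599/0.00520)/(2πk) = 0.1414/(2π·359) = 6.270×10^-5 m·K/W
  R'_rubber = ln(0.00755/0.00599)/(2πk) = 0.2315/(2π·0.185) = 0.1991 m·K/W
  R'_PTFE = ln(0.0111/0.00755)/(2πk) = 0.3854/(2π·0.231) = 0.2655 m·K/W
ΣR = 6.270×10^-5 + 0.1991 + 0.2655 = 0.4647 m·K/W
Q' = ΔT/ΣR = (85.7 °C − 22.2 °C)/0.4647 = 136.6 W/m
From the inner boundary to the rubber/PTFE interface, ΣR_partial = 0.1992 m·K/W.
T_interface = T_in − Q'·ΣR_partial = 85.7 °C − (136.6)(0.1992) = 58.5 °C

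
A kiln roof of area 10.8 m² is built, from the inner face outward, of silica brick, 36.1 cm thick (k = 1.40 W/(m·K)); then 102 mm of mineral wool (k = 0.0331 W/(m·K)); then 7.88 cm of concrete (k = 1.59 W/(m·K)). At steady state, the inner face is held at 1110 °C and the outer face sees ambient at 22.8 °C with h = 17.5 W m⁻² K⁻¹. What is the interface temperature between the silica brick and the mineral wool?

T = 1029 °C

Treat each layer as a resistance in series:
  R_silica brick = L/(kA) = 0.361/(1.40·10.8) = 0.02388 K/W
  R_mineral wool = L/(kA) = 0.102/(0.0331·10.8) = 0.2853 K/W
  R_concrete = L/(kA) = 0.0788/(1.59·10.8) = 0.004589 K/W
  R_conv,out = 1/(hA) = 1/(17.5·10.8) = 0.005291 K/W
ΣR = 0.02388 + 0.2853 + 0.004589 + 0.005291 = 0.3191 K/W
Q = ΔT/ΣR = (1110 °C − 22.8 °C)/0.3191 = 3407 W
From the inner boundary to the silica brick/mineral wool interface, ΣR_partial = 0.02388 K/W.
T_interface = T_in − Q·ΣR_partial = 1110 °C − (3407)(0.02388) = 1029 °C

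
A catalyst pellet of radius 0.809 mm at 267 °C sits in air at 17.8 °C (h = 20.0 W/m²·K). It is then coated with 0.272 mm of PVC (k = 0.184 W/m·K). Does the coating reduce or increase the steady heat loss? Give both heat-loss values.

Critical radius for a sphere: r_cr = 2k/h = 0.0184 m = 1.84 cm.
Outer radius after coating: r₂ = 8.09×10^-4 + 2.72×10^-4 = 0.001081 m.
Since r₁ < r_cr and r₂ ≤ r_cr, the coating moves toward the maximum at r_cr — heat loss rises.
Bare: R = 1/(4πr₁²h) = 6079 K/W; Q = 249.2/6079 = 0.0410 W.
Coated: R = R_cond + R_conv = 3539 K/W; Q = 249.2/3539 = 0.0704 W.

increases: 0.0410 → 0.0704 W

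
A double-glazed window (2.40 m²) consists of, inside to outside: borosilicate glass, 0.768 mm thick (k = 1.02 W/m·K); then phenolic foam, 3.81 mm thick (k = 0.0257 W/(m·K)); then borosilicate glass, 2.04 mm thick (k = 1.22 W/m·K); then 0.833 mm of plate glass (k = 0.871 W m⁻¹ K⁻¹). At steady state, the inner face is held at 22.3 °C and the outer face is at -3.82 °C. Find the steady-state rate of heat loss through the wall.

Series thermal resistances, inner to outer:
  R_borosilicate glass = L/(kA) = 7.68×10^-4/(1.02·2.40) = 3.137×10^-4 K/W
  R_phenolic foam = L/(kA) = 0.00381/(0.0257·2.40) = 0.06177 K/W
  R_borosilicate glass = L/(kA) = 0.00204/(1.22·2.40) = 6.967×10^-4 K/W
  R_plate glass = L/(kA) = 8.33×10^-4/(0.871·2.40) = 3.985×10^-4 K/W
ΣR = 3.137×10^-4 + 0.06177 + 6.967×10^-4 + 3.985×10^-4 = 0.06318 K/W
Q = ΔT/ΣR = (22.3 °C − -3.82 °C)/0.06318 = 413 W

Q = 413 W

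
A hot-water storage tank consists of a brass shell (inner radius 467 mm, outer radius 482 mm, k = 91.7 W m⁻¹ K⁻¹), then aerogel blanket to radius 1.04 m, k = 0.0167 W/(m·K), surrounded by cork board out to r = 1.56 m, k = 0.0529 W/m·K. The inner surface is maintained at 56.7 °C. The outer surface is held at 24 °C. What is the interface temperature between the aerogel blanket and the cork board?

T = 26.7 °C

Resistance network (inner→outer):
  R_brass = (1/0.467 − 1/0.482)/(4πk) = 0.06664/(4π·91.7) = 5.783×10^-5 K/W
  R_aerogel blanket = (1/0.482 − 1/1.04)/(4πk) = 1.113/(4π·0.0167) = 5.304 K/W
  R_cork board = (1/1.04 − 1/1.56)/(4πk) = 0.3205/(4π·0.0529) = 0.4821 K/W
ΣR = 5.783×10^-5 + 5.304 + 0.4821 = 5.786 K/W
Q = ΔT/ΣR = (56.7 °C − 24 °C)/5.786 = 5.652 W
From the inner boundary to the aerogel blanket/cork board interface, ΣR_partial = 5.304 K/W.
T_interface = T_in − Q·ΣR_partial = 56.7 °C − (5.652)(5.304) = 26.7 °C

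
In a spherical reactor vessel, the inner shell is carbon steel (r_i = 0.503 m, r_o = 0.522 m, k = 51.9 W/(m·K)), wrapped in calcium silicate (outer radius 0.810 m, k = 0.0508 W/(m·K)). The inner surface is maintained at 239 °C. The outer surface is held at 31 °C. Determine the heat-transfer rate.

Series thermal resistances, inner to outer:
  R_carbon steel = (1/0.503 − 1/0.522)/(4πk) = 0.07236/(4π·51.9) = 1.110×10^-4 K/W
  R_calcium silicate = (1/0.522 − 1/0.810)/(4πk) = 0.6811/(4π·0.0508) = 1.067 K/W
ΣR = 1.110×10^-4 + 1.067 = 1.067 K/W
Q = ΔT/ΣR = (239 °C − 31 °C)/1.067 = 195 W

Q = 195 W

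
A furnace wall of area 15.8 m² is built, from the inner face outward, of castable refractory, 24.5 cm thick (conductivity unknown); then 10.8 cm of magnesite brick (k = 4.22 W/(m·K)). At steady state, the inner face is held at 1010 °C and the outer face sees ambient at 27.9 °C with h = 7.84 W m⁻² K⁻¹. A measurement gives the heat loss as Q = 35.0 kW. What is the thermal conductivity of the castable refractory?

k = 0.844 W/m·K

ΣR = ΔT/Q = |1010 − 27.9|/35000 = 0.02806 K/W
Known resistances:
  R_magnesite brick = L/(kA) = 0.108/(4.22·15.8) = 0.001620 K/W
  R_conv,out = 1/(hA) = 1/(7.84·15.8) = 0.008073 K/W
R_castable refractory = ΣR − ΣR_known = 0.02806 − 0.009693 = 0.01837 K/W
L/(kA) = 0.01837 ⇒ k = 0.245/(0.01837·15.8) = 0.844 W/m·K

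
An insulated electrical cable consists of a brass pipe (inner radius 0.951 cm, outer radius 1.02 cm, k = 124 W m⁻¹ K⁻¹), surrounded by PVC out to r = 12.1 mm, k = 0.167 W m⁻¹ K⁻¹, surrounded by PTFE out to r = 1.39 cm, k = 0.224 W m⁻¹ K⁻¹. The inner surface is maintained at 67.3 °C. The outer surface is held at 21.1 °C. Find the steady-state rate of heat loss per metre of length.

Q' = 177 W/m

Series thermal resistances, inner to outer:
  R'_brass = ln(0.0102/0.00951)/(2πk) = 0.07004/(2π·124) = 8.990×10^-5 m·K/W
  R'_PVC = ln(0.0121/0.0102)/(2πk) = 0.1708/(2π·0.167) = 0.1628 m·K/W
  R'_PTFE = ln(0.0139/0.0121)/(2πk) = 0.1387/(2π·0.224) = 0.09854 m·K/W
ΣR = 8.990×10^-5 + 0.1628 + 0.09854 = 0.2614 m·K/W
Q' = ΔT/ΣR = (67.3 °C − 21.1 °C)/0.2614 = 177 W/m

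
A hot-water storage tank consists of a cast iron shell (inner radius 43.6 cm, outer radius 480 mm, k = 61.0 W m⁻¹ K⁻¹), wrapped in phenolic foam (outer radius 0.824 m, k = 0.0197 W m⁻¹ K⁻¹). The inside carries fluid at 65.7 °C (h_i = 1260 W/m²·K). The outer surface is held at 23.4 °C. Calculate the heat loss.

Q = 12.0 W

Series thermal resistances, inner to outer:
  R_conv,in = 1/(4πr²h) = 1/(4π·0.436²·1260) = 3.322×10^-4 K/W
  R_cast iron = (1/0.436 − 1/0.480)/(4πk) = 0.2102/(4π·61.0) = 2.743×10^-4 K/W
  R_phenolic foam = (1/0.480 − 1/0.824)/(4πk) = 0.8697/(4π·0.0197) = 3.513 K/W
ΣR = 3.322×10^-4 + 2.743×10^-4 + 3.513 = 3.514 K/W
Q = ΔT/ΣR = (65.7 °C − 23.4 °C)/3.514 = 12.0 W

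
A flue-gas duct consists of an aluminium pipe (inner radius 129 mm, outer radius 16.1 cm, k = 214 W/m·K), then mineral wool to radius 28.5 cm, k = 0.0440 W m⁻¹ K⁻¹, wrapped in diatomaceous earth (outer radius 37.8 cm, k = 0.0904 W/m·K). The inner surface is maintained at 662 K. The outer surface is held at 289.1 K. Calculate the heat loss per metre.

Series thermal resistances, inner to outer:
  R'_aluminium = ln(0.161/0.129)/(2πk) = 0.2216/(2π·214) = 1.648×10^-4 m·K/W
  R'_mineral wool = ln(0.285/0.161)/(2πk) = 0.5711/(2π·0.0440) = 2.066 m·K/W
  R'_diatomaceous earth = ln(0.378/0.285)/(2πk) = 0.2824/(2π·0.0904) = 0.4972 m·K/W
ΣR = 1.648×10^-4 + 2.066 + 0.4972 = 2.563 m·K/W
Q' = ΔT/ΣR = (662 K − 289.1 K)/2.563 = 145 W/m

Q' = 145 W/m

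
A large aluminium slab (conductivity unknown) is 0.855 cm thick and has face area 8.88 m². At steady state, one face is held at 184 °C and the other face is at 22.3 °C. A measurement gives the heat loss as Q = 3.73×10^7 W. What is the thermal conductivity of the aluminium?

k = 222 W/m·K

ΣR = ΔT/Q = |184 − 22.3|/3.73×10^7 = 4.335×10^-6 K/W
L/(kA) = 4.335×10^-6 ⇒ k = 0.00855/(4.335×10^-6·8.88) = 222 W/m·K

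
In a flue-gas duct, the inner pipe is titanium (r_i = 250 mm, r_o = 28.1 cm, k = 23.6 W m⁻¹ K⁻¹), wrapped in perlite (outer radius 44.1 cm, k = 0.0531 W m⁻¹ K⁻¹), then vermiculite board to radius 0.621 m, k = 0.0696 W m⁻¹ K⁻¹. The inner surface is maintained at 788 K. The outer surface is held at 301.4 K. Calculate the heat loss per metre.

Treat each layer as a resistance in series:
  R'_titanium = ln(0.281/0.250)/(2πk) = 0.1169/(2π·23.6) = 7.883×10^-4 m·K/W
  R'_perlite = ln(0.441/0.281)/(2πk) = 0.4507/(2π·0.0531) = 1.351 m·K/W
  R'_vermiculite board = ln(0.621/0.441)/(2πk) = 0.3423/(2π·0.0696) = 0.7827 m·K/W
ΣR = 7.883×10^-4 + 1.351 + 0.7827 = 2.134 m·K/W
Q' = ΔT/ΣR = (788 K − 301.4 K)/2.134 = 228 W/m

Q' = 228 W/m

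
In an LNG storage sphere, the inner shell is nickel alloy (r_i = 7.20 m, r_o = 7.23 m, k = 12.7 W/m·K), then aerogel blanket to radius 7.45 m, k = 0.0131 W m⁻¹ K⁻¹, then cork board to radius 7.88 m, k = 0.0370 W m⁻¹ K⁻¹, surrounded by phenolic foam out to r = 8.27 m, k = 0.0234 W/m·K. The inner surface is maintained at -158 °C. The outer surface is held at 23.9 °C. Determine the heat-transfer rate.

Q = 2.99 kW

Resistance network (inner→outer):
  R_nickel alloy = (1/7.20 − 1/7.23)/(4πk) = 5.763×10^-4/(4π·12.7) = 3.611×10^-6 K/W
  R_aerogel blanket = (1/7.23 − 1/7.45)/(4πk) = 0.004084/(4π·0.0131) = 0.02481 K/W
  R_cork board = (1/7.45 − 1/7.88)/(4πk) = 0.007325/(4π·0.0370) = 0.01575 K/W
  R_phenolic foam = (1/7.88 − 1/8.27)/(4πk) = 0.005985/(4π·0.0234) = 0.02035 K/W
ΣR = 3.611×10^-6 + 0.02481 + 0.01575 + 0.02035 = 0.06091 K/W
Q = ΔT/ΣR = (-158 °C − 23.9 °C)/0.06091 = -2990 W
(Negative Q ⇒ heat flows inward; heat gain = 2990 W.)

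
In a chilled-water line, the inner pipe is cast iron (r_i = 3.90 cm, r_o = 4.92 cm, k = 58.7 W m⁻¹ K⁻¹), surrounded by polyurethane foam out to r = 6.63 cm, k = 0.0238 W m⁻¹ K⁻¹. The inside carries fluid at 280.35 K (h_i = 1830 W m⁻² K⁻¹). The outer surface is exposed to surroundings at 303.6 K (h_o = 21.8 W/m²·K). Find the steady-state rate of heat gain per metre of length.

Q' = 11.0 W/m

Series thermal resistances, inner to outer:
  R'_conv,in = 1/(2πr h) = 1/(2π·0.0390·1830) = 0.002230 m·K/W
  R'_cast iron = ln(0.0492/0.0390)/(2πk) = 0.2323/(2π·58.7) = 6.299×10^-4 m·K/W
  R'_polyurethane foam = ln(0.0663/0.0492)/(2πk) = 0.2983/(2π·0.0238) = 1.995 m·K/W
  R'_conv,out = 1/(2πr h) = 1/(2π·0.0663·21.8) = 0.1101 m·K/W
ΣR = 0.002230 + 6.299×10^-4 + 1.995 + 0.1101 = 2.108 m·K/W
Q' = ΔT/ΣR = (280.35 K − 303.6 K)/2.108 = -11.0 W/m
(Negative Q' ⇒ heat flows inward; heat gain = 11.0 W/m.)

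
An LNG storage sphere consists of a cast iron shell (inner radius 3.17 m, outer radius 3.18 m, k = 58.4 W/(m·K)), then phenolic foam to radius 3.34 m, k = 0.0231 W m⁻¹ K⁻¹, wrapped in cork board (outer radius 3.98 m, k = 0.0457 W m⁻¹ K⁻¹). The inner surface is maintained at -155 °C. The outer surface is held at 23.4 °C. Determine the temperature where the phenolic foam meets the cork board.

Series thermal resistances, inner to outer:
  R_cast iron = (1/3.17 − 1/3.18)/(4πk) = 9.920×10^-4/(4π·58.4) = 1.352×10^-6 K/W
  R_phenolic foam = (1/3.18 − 1/3.34)/(4πk) = 0.01506/(4π·0.0231) = 0.05189 K/W
  R_cork board = (1/3.34 − 1/3.98)/(4πk) = 0.04814/(4π·0.0457) = 0.08383 K/W
ΣR = 1.352×10^-6 + 0.05189 + 0.08383 = 0.1357 K/W
Q = ΔT/ΣR = (-155 °C − 23.4 °C)/0.1357 = -1315 W
From the inner boundary to the phenolic foam/cork board interface, ΣR_partial = 0.05189 K/W.
T_interface = T_in − Q·ΣR_partial = -155 °C − (-1315)(0.05189) = -86.8 °C

T = -86.8 °C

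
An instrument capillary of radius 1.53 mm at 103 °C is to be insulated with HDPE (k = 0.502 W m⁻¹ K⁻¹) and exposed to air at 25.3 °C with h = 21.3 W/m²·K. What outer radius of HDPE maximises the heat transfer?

For a cylinder, r_cr = k_ins/h = 0.502/21.3 = 0.0236 m = 2.36 cm

r_cr = 2.36 cm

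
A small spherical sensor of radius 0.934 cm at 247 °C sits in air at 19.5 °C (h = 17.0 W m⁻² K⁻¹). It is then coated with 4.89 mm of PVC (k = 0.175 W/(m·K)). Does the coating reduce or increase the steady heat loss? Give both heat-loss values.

Critical radius for a sphere: r_cr = 2k/h = 0.0206 m = 2.06 cm.
Outer radius after coating: r₂ = 0.00934 + 0.00489 = 0.01423 m.
Since r₁ < r_cr and r₂ ≤ r_cr, the coating moves toward the maximum at r_cr — heat loss rises.
Bare: R = 1/(4πr₁²h) = 53.66 K/W; Q = 227.5/53.66 = 4.24 W.
Coated: R = R_cond + R_conv = 39.85 K/W; Q = 227.5/39.85 = 5.71 W.

increases: 4.24 → 5.71 W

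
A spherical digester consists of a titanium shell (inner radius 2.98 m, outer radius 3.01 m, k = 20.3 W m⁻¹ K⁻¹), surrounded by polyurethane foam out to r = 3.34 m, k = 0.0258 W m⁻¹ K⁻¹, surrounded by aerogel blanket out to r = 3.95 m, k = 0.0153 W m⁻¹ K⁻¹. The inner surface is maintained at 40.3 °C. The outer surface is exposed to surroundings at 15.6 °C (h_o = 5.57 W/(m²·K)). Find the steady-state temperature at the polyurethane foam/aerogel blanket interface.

T = 33.0 °C

Series thermal resistances, inner to outer:
  R_titanium = (1/2.98 − 1/3.01)/(4πk) = 0.003345/(4π·20.3) = 1.311×10^-5 K/W
  R_polyurethane foam = (1/3.01 − 1/3.34)/(4πk) = 0.03282/(4π·0.0258) = 0.1012 K/W
  R_aerogel blanket = (1/3.34 − 1/3.95)/(4πk) = 0.04624/(4π·0.0153) = 0.2405 K/W
  R_conv,out = 1/(4πr²h) = 1/(4π·3.95²·5.57) = 9.157×10^-4 K/W
ΣR = 1.311×10^-5 + 0.1012 + 0.2405 + 9.157×10^-4 = 0.3426 K/W
Q = ΔT/ΣR = (40.3 °C − 15.6 °C)/0.3426 = 72.10 W
From the inner boundary to the polyurethane foam/aerogel blanket interface, ΣR_partial = 0.1012 K/W.
T_interface = T_in − Q·ΣR_partial = 40.3 °C − (72.10)(0.1012) = 33.0 °C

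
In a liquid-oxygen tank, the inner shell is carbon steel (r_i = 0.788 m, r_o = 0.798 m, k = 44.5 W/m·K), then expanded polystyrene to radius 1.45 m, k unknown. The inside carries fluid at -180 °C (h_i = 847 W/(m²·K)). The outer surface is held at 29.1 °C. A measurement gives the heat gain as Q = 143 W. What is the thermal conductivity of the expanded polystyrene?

k = 0.0307 W/m·K

ΣR = ΔT/Q = |-180 − 29.1|/143 = 1.462 K/W
Known resistances:
  R_conv,in = 1/(4πr²h) = 1/(4π·0.788²·847) = 1.513×10^-4 K/W
  R_carbon steel = (1/0.788 − 1/0.798)/(4πk) = 0.01590/(4π·44.5) = 2.844×10^-5 K/W
R_expanded polystyrene = ΣR − ΣR_known = 1.462 − 1.797×10^-4 = 1.462 K/W
(1/r₁−1/r₂)/(4πk) = 1.462 ⇒ k = 0.5635/(4π·1.462) = 0.0307 W/m·K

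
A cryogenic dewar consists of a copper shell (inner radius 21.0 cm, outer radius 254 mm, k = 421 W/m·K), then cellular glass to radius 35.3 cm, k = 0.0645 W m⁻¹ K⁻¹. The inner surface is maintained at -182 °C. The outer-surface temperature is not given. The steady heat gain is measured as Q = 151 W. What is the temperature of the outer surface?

Sum the resistances:
  R_copper = (1/0.210 − 1/0.254)/(4πk) = 0.8249/(4π·421) = 1.559×10^-4 K/W
  R_cellular glass = (1/0.254 − 1/0.353)/(4πk) = 1.104/(4π·0.0645) = 1.362 K/W
ΣR = 1.362 K/W
ΔT = Q·ΣR = 151 × 1.362 = 205.7 K
Heat flows inward, so T_out = T_in + ΔT = -182 + 205.7 = 23.7 °C

T_out = 23.7 °C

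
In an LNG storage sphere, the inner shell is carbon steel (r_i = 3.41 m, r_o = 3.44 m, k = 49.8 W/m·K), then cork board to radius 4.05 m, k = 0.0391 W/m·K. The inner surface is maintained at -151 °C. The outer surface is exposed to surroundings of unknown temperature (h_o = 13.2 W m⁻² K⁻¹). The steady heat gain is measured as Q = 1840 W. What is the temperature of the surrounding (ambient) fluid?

T_out = 13.6 °C

Series resistances:
  R_carbon steel = (1/3.41 − 1/3.44)/(4πk) = 0.002557/(4π·49.8) = 4.087×10^-6 K/W
  R_cork board = (1/3.44 − 1/4.05)/(4πk) = 0.04378/(4π·0.0391) = 0.08911 K/W
  R_conv,out = 1/(4πr²h) = 1/(4π·4.05²·13.2) = 3.675×10^-4 K/W
ΣR = 0.08948 K/W
ΔT = Q·ΣR = 1840 × 0.08948 = 164.6 K
Heat flows inward, so T_out = T_in + ΔT = -151 + 164.6 = 13.6 °C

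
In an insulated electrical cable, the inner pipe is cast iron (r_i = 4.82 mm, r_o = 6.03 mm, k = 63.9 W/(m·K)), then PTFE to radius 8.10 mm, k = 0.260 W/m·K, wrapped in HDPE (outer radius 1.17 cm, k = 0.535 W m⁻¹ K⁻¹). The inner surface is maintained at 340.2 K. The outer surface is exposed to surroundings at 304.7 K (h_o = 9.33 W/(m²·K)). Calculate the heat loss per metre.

Resistance network (inner→outer):
  R'_cast iron = ln(0.00603/0.00482)/(2πk) = 0.2240/(2π·63.9) = 5.578×10^-4 m·K/W
  R'_PTFE = ln(0.00810/0.00603)/(2πk) = 0.2951/(2π·0.260) = 0.1807 m·K/W
  R'_HDPE = ln(0.0117/0.00810)/(2πk) = 0.3677/(2π·0.535) = 0.1094 m·K/W
  R'_conv,out = 1/(2πr h) = 1/(2π·0.0117·9.33) = 1.458 m·K/W
ΣR = 5.578×10^-4 + 0.1807 + 0.1094 + 1.458 = 1.749 m·K/W
Q' = ΔT/ΣR = (340.2 K − 304.7 K)/1.749 = 20.3 W/m

Q' = 20.3 W/m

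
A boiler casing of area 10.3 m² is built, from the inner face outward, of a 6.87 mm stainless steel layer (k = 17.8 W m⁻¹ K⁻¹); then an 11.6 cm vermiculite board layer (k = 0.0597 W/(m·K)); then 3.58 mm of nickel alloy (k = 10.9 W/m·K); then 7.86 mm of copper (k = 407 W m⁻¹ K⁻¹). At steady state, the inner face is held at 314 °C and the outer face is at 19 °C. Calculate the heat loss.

Q = 1560 W

Resistance network (inner→outer):
  R_stainless steel = L/(kA) = 0.00687/(17.8·10.3) = 3.747×10^-5 K/W
  R_vermiculite board = L/(kA) = 0.116/(0.0597·10.3) = 0.1886 K/W
  R_nickel alloy = L/(kA) = 0.00358/(10.9·10.3) = 3.189×10^-5 K/W
  R_copper = L/(kA) = 0.00786/(407·10.3) = 1.875×10^-6 K/W
ΣR = 3.747×10^-5 + 0.1886 + 3.189×10^-5 + 1.875×10^-6 = 0.1887 K/W
Q = ΔT/ΣR = (314 °C − 19 °C)/0.1887 = 1560 W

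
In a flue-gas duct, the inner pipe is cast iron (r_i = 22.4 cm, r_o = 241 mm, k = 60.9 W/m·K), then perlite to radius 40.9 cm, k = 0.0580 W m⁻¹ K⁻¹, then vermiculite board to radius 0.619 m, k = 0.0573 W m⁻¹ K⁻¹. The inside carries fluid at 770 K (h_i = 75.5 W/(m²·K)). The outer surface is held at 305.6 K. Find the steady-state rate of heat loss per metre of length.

Q' = 178 W/m

Treat each layer as a resistance in series:
  R'_conv,in = 1/(2πr h) = 1/(2π·0.224·75.5) = 0.009411 m·K/W
  R'_cast iron = ln(0.241/0.224)/(2πk) = 0.07315/(2π·60.9) = 1.912×10^-4 m·K/W
  R'_perlite = ln(0.409/0.241)/(2πk) = 0.5289/(2π·0.0580) = 1.451 m·K/W
  R'_vermiculite board = ln(0.619/0.409)/(2πk) = 0.4144/(2π·0.0573) = 1.151 m·K/W
ΣR = 0.009411 + 1.912×10^-4 + 1.451 + 1.151 = 2.612 m·K/W
Q' = ΔT/ΣR = (770 K − 305.6 K)/2.612 = 178 W/m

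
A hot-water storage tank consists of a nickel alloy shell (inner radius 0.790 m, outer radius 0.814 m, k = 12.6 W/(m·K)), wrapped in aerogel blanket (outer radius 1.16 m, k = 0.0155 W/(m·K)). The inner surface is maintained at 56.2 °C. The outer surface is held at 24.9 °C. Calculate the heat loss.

Q = 16.6 W

Resistance network (inner→outer):
  R_nickel alloy = (1/0.790 − 1/0.814)/(4πk) = 0.03732/(4π·12.6) = 2.357×10^-4 K/W
  R_aerogel blanket = (1/0.814 − 1/1.16)/(4πk) = 0.3664/(4π·0.0155) = 1.881 K/W
ΣR = 2.357×10^-4 + 1.881 = 1.881 K/W
Q = ΔT/ΣR = (56.2 °C − 24.9 °C)/1.881 = 16.6 W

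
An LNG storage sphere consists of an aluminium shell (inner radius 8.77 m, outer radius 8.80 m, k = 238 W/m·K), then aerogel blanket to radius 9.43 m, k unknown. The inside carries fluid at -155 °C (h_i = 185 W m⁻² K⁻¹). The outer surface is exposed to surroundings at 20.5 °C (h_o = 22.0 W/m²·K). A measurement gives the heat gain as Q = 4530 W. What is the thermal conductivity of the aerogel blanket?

k = 0.0156 W/m·K

ΣR = ΔT/Q = |-155 − 20.5|/4530 = 0.03874 K/W
Known resistances:
  R_conv,in = 1/(4πr²h) = 1/(4π·8.77²·185) = 5.593×10^-6 K/W
  R_aluminium = (1/8.77 − 1/8.80)/(4πk) = 3.887×10^-4/(4π·238) = 1.300×10^-7 K/W
  R_conv,out = 1/(4πr²h) = 1/(4π·9.43²·22.0) = 4.068×10^-5 K/W
R_aerogel blanket = ΣR − ΣR_known = 0.03874 − 4.640×10^-5 = 0.03869 K/W
(1/r₁−1/r₂)/(4πk) = 0.03869 ⇒ k = 0.007592/(4π·0.03869) = 0.0156 W/m·K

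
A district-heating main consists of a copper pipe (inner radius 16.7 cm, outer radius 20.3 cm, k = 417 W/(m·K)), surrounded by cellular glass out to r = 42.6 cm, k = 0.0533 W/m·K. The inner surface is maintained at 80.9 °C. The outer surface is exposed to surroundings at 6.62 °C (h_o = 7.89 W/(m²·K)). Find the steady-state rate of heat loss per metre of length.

Series thermal resistances, inner to outer:
  R'_copper = ln(0.203/0.167)/(2πk) = 0.1952/(2π·417) = 7.451×10^-5 m·K/W
  R'_cellular glass = ln(0.426/0.203)/(2πk) = 0.7412/(2π·0.0533) = 2.213 m·K/W
  R'_conv,out = 1/(2πr h) = 1/(2π·0.426·7.89) = 0.04735 m·K/W
ΣR = 7.451×10^-5 + 2.213 + 0.04735 = 2.260 m·K/W
Q' = ΔT/ΣR = (80.9 °C − 6.62 °C)/2.260 = 32.9 W/m

Q' = 32.9 W/m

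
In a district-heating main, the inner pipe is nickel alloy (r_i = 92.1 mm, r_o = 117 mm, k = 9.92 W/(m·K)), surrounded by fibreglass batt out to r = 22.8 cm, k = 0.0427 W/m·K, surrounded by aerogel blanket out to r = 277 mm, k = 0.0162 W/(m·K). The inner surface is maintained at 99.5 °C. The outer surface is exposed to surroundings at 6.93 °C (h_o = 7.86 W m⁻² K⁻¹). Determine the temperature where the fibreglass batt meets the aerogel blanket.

T = 48.0 °C

Treat each layer as a resistance in series:
  R'_nickel alloy = ln(0.117/0.0921)/(2πk) = 0.2393/(2π·9.92) = 0.003839 m·K/W
  R'_fibreglass batt = ln(0.228/0.117)/(2πk) = 0.6672/(2π·0.0427) = 2.487 m·K/W
  R'_aerogel blanket = ln(0.277/0.228)/(2πk) = 0.1947/(2π·0.0162) = 1.913 m·K/W
  R'_conv,out = 1/(2πr h) = 1/(2π·0.277·7.86) = 0.07310 m·K/W
ΣR = 0.003839 + 2.487 + 1.913 + 0.07310 = 4.477 m·K/W
Q' = ΔT/ΣR = (99.5 °C − 6.93 °C)/4.477 = 20.68 W/m
From the inner boundary to the fibreglass batt/aerogel blanket interface, ΣR_partial = 2.491 m·K/W.
T_interface = T_in − Q'·ΣR_partial = 99.5 °C − (20.68)(2.491) = 48.0 °C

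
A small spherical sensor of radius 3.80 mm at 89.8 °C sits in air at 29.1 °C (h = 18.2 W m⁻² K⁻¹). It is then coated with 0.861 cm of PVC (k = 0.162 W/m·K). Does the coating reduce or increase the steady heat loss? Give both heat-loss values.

increases: 0.200 → 0.514 W

Critical radius for a sphere: r_cr = 2k/h = 0.0178 m = 1.78 cm.
Outer radius after coating: r₂ = 0.00380 + 0.00861 = 0.01241 m.
Since r₁ < r_cr and r₂ ≤ r_cr, the coating moves toward the maximum at r_cr — heat loss rises.
Bare: R = 1/(4πr₁²h) = 302.8 K/W; Q = 60.7/302.8 = 0.200 W.
Coated: R = R_cond + R_conv = 118.1 K/W; Q = 60.7/118.1 = 0.514 W.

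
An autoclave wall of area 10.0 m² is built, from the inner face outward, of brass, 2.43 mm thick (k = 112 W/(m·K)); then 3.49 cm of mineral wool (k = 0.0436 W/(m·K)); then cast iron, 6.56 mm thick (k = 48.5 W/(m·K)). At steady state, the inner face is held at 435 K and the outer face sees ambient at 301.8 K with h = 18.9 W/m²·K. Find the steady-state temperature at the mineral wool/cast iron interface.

T = 310.1 K

Treat each layer as a resistance in series:
  R_brass = L/(kA) = 0.00243/(112·10.0) = 2.170×10^-6 K/W
  R_mineral wool = L/(kA) = 0.0349/(0.0436·10.0) = 0.08005 K/W
  R_cast iron = L/(kA) = 0.00656/(48.5·10.0) = 1.353×10^-5 K/W
  R_conv,out = 1/(hA) = 1/(18.9·10.0) = 0.005291 K/W
ΣR = 2.170×10^-6 + 0.08005 + 1.353×10^-5 + 0.005291 = 0.08536 K/W
Q = ΔT/ΣR = (435 K − 301.8 K)/0.08536 = 1560 W
From the inner boundary to the mineral wool/cast iron interface, ΣR_partial = 0.08005 K/W.
T_interface = T_in − Q·ΣR_partial = 435 K − (1560)(0.08005) = 310.1 K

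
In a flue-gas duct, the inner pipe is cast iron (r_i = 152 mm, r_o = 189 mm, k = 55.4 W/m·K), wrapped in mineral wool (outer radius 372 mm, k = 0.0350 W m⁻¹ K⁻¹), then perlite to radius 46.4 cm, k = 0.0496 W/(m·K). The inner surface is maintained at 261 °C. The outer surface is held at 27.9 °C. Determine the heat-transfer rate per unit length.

Q' = 61.5 W/m

Resistance network (inner→outer):
  R'_cast iron = ln(0.189/0.152)/(2πk) = 0.2179/(2π·55.4) = 6.259×10^-4 m·K/W
  R'_mineral wool = ln(0.372/0.189)/(2πk) = 0.6771/(2π·0.0350) = 3.079 m·K/W
  R'_perlite = ln(0.464/0.372)/(2πk) = 0.2210/(2π·0.0496) = 0.7091 m·K/W
ΣR = 6.259×10^-4 + 3.079 + 0.7091 = 3.789 m·K/W
Q' = ΔT/ΣR = (261 °C − 27.9 °C)/3.789 = 61.5 W/m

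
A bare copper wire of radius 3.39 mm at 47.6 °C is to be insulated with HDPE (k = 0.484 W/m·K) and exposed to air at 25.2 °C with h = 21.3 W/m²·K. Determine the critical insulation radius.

r_cr = 2.27 cm

For a cylinder, r_cr = k_ins/h = 0.484/21.3 = 0.0227 m = 2.27 cm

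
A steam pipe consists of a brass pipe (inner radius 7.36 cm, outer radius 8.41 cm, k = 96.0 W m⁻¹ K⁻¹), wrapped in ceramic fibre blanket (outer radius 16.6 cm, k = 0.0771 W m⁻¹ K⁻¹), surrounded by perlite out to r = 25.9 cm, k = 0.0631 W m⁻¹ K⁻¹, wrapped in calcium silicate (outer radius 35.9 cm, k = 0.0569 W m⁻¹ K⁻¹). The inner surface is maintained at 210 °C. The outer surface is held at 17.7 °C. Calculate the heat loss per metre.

Series thermal resistances, inner to outer:
  R'_brass = ln(0.0841/0.0736)/(2πk) = 0.1334/(2π·96.0) = 2.211×10^-4 m·K/W
  R'_ceramic fibre blanket = ln(0.166/0.0841)/(2πk) = 0.6800/(2π·0.0771) = 1.404 m·K/W
  R'_perlite = ln(0.259/0.166)/(2πk) = 0.4448/(2π·0.0631) = 1.122 m·K/W
  R'_calcium silicate = ln(0.359/0.259)/(2πk) = 0.3265/(2π·0.0569) = 0.9132 m·K/W
ΣR = 2.211×10^-4 + 1.404 + 1.122 + 0.9132 = 3.439 m·K/W
Q' = ΔT/ΣR = (210 °C − 17.7 °C)/3.439 = 55.9 W/m

Q' = 55.9 W/m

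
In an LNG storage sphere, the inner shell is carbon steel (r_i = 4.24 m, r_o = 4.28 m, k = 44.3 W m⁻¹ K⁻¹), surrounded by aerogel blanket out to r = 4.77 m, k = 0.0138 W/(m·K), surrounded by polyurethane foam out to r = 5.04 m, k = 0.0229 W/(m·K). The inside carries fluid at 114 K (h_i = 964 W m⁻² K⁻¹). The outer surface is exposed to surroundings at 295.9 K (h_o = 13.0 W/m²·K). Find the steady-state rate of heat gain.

Series thermal resistances, inner to outer:
  R_conv,in = 1/(4πr²h) = 1/(4π·4.24²·964) = 4.592×10^-6 K/W
  R_carbon steel = (1/4.24 − 1/4.28)/(4πk) = 0.002204/(4π·44.3) = 3.959×10^-6 K/W
  R_aerogel blanket = (1/4.28 − 1/4.77)/(4πk) = 0.02400/(4π·0.0138) = 0.1384 K/W
  R_polyurethane foam = (1/4.77 − 1/5.04)/(4πk) = 0.01123/(4π·0.0229) = 0.03903 K/W
  R_conv,out = 1/(4πr²h) = 1/(4π·5.04²·13.0) = 2.410×10^-4 K/W
ΣR = 4.592×10^-6 + 3.959×10^-6 + 0.1384 + 0.03903 + 2.410×10^-4 = 0.1777 K/W
Q = ΔT/ΣR = (114 K − 295.9 K)/0.1777 = -1020 W
(Negative Q ⇒ heat flows inward; heat gain = 1020 W.)

Q = 1020 W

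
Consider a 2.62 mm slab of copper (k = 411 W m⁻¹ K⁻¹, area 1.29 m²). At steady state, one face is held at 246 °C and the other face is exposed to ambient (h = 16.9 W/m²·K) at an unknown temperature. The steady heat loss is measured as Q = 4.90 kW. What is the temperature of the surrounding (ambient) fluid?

T_out = 21.2 °C

Sum the resistances:
  R_copper = L/(kA) = 0.00262/(411·1.29) = 4.942×10^-6 K/W
  R_conv,out = 1/(hA) = 1/(16.9·1.29) = 0.04587 K/W
ΣR = 0.04587 K/W
ΔT = Q·ΣR = 4900 × 0.04587 = 224.8 K
Heat flows outward, so T_out = T_in − ΔT = 246 − 224.8 = 21.2 °C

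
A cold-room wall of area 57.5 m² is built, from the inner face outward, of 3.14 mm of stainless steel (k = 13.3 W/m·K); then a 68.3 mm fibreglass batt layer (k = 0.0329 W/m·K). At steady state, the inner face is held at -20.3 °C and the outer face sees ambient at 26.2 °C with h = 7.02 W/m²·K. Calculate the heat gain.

Series thermal resistances, inner to outer:
  R_stainless steel = L/(kA) = 0.00314/(13.3·57.5) = 4.106×10^-6 K/W
  R_fibreglass batt = L/(kA) = 0.0683/(0.0329·57.5) = 0.03610 K/W
  R_conv,out = 1/(hA) = 1/(7.02·57.5) = 0.002477 K/W
ΣR = 4.106×10^-6 + 0.03610 + 0.002477 = 0.03858 K/W
Q = ΔT/ΣR = (-20.3 °C − 26.2 °C)/0.03858 = -1210 W
(Negative Q ⇒ heat flows inward; heat gain = 1210 W.)

Q = 1210 W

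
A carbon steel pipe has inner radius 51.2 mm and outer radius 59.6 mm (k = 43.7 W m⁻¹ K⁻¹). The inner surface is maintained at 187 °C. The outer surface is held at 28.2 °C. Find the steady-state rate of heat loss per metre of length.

Q' = 2πk·ΔT/ln(r₂/r₁) = 2π × 43.7 × 158.8 / ln(0.0596/0.0512) = 2.87×10^5 W/m

Q' = 287 kW/m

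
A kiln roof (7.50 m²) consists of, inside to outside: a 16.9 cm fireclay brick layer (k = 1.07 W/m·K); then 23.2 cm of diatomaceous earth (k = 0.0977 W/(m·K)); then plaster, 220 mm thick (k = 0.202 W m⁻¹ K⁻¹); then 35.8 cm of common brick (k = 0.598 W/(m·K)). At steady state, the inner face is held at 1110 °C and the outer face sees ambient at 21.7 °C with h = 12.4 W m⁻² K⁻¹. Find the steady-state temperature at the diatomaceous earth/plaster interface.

Resistance network (inner→outer):
  R_fireclay brick = L/(kA) = 0.169/(1.07·7.50) = 0.02106 K/W
  R_diatomaceous earth = L/(kA) = 0.232/(0.0977·7.50) = 0.3166 K/W
  R_plaster = L/(kA) = 0.220/(0.202·7.50) = 0.1452 K/W
  R_common brick = L/(kA) = 0.358/(0.598·7.50) = 0.07982 K/W
  R_conv,out = 1/(hA) = 1/(12.4·7.50) = 0.01075 K/W
ΣR = 0.02106 + 0.3166 + 0.1452 + 0.07982 + 0.01075 = 0.5734 K/W
Q = ΔT/ΣR = (1110 °C − 21.7 °C)/0.5734 = 1898 W
From the inner boundary to the diatomaceous earth/plaster interface, ΣR_partial = 0.3377 K/W.
T_interface = T_in − Q·ΣR_partial = 1110 °C − (1898)(0.3377) = 469 °C

T = 469 °C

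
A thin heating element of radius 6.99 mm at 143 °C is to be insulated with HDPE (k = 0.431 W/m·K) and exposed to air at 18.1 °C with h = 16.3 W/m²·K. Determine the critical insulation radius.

r_cr = 2.64 cm

For a cylinder, r_cr = k_ins/h = 0.431/16.3 = 0.0264 m = 2.64 cm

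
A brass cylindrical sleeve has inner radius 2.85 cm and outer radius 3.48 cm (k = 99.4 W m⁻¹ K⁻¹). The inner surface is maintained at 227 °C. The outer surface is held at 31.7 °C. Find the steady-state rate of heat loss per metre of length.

Q' = 611 kW/m

Q' = 2πk·ΔT/ln(r₂/r₁) = 2π × 99.4 × 195.3 / ln(0.0348/0.0285) = 6.11×10^5 W/m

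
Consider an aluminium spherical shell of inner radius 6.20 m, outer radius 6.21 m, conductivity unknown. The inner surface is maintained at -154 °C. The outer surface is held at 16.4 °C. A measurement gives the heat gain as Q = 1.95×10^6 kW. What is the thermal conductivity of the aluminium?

k = 237 W/m·K

ΣR = ΔT/Q = |-154 − 16.4|/1.95×10^9 = 8.738×10^-8 K/W
(1/r₁−1/r₂)/(4πk) = 8.738×10^-8 ⇒ k = 2.597×10^-4/(4π·8.738×10^-8) = 237 W/m·K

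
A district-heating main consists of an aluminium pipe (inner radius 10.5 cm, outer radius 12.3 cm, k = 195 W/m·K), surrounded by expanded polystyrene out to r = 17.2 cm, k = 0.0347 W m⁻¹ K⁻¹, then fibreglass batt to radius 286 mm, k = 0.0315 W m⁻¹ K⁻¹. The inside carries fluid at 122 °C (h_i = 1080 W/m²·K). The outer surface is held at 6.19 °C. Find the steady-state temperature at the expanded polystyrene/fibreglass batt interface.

T = 78.6 °C

Treat each layer as a resistance in series:
  R'_conv,in = 1/(2πr h) = 1/(2π·0.105·1080) = 0.001403 m·K/W
  R'_aluminium = ln(0.123/0.105)/(2πk) = 0.1582/(2π·195) = 1.291×10^-4 m·K/W
  R'_expanded polystyrene = ln(0.172/0.123)/(2πk) = 0.3353/(2π·0.0347) = 1.538 m·K/W
  R'_fibreglass batt = ln(0.286/0.172)/(2πk) = 0.5085/(2π·0.0315) = 2.569 m·K/W
ΣR = 0.001403 + 1.291×10^-4 + 1.538 + 2.569 = 4.109 m·K/W
Q' = ΔT/ΣR = (122 °C − 6.19 °C)/4.109 = 28.18 W/m
From the inner boundary to the expanded polystyrene/fibreglass batt interface, ΣR_partial = 1.540 m·K/W.
T_interface = T_in − Q'·ΣR_partial = 122 °C − (28.18)(1.540) = 78.6 °C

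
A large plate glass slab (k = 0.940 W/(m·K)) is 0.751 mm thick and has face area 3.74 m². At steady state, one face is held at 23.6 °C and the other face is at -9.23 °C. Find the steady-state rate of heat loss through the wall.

Q = 154 kW

Q = kA·ΔT/L = 0.940 × 3.74 × |23.6 °C − -9.23 °C| / 7.51×10^-4 = 1.54×10^5 W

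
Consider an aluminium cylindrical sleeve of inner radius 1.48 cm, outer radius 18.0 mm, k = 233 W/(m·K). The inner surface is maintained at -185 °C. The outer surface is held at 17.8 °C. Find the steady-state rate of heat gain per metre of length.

Q' = 1.52×10^6 W/m

Q' = 2πk·ΔT/ln(r₂/r₁) = 2π × 233 × 202.8 / ln(0.0180/0.0148) = 1.52×10^6 W/m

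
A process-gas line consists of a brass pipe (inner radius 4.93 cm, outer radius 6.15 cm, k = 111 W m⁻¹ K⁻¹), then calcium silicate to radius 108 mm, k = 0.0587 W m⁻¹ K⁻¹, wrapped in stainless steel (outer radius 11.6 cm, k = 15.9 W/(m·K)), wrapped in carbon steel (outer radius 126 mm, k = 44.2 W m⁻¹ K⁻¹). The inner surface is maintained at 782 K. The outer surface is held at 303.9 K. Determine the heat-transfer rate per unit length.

Q' = 313 W/m

Resistance network (inner→outer):
  R'_brass = ln(0.0615/0.0493)/(2πk) = 0.2211/(2π·111) = 3.170×10^-4 m·K/W
  R'_calcium silicate = ln(0.108/0.0615)/(2πk) = 0.5631/(2π·0.0587) = 1.527 m·K/W
  R'_stainless steel = ln(0.116/0.108)/(2πk) = 0.07146/(2π·15.9) = 7.153×10^-4 m·K/W
  R'_carbon steel = ln(0.126/0.116)/(2πk) = 0.08269/(2π·44.2) = 2.978×10^-4 m·K/W
ΣR = 3.170×10^-4 + 1.527 + 7.153×10^-4 + 2.978×10^-4 = 1.528 m·K/W
Q' = ΔT/ΣR = (782 K − 303.9 K)/1.528 = 313 W/m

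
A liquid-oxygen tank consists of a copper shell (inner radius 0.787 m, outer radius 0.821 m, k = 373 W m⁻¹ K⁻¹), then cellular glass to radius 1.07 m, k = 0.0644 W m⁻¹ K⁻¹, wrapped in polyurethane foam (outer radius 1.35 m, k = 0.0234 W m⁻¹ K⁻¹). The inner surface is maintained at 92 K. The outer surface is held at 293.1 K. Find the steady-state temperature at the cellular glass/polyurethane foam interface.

Series thermal resistances, inner to outer:
  R_copper = (1/0.787 − 1/0.821)/(4πk) = 0.05262/(4π·373) = 1.123×10^-5 K/W
  R_cellular glass = (1/0.821 − 1/1.07)/(4πk) = 0.2834/(4π·0.0644) = 0.3502 K/W
  R_polyurethane foam = (1/1.07 − 1/1.35)/(4πk) = 0.1938/(4π·0.0234) = 0.6592 K/W
ΣR = 1.123×10^-5 + 0.3502 + 0.6592 = 1.009 K/W
Q = ΔT/ΣR = (92 K − 293.1 K)/1.009 = -199.3 W
From the inner boundary to the cellular glass/polyurethane foam interface, ΣR_partial = 0.3502 K/W.
T_interface = T_in − Q·ΣR_partial = 92 K − (-199.3)(0.3502) = 162 K

T = 162 K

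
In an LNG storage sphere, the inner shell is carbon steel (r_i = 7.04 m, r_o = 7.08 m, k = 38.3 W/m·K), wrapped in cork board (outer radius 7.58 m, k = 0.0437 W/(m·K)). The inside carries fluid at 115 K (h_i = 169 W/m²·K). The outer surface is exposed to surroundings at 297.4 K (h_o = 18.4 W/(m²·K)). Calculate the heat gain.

Treat each layer as a resistance in series:
  R_conv,in = 1/(4πr²h) = 1/(4π·7.04²·169) = 9.501×10^-6 K/W
  R_carbon steel = (1/7.04 − 1/7.08)/(4πk) = 8.025×10^-4/(4π·38.3) = 1.667×10^-6 K/W
  R_cork board = (1/7.08 − 1/7.58)/(4πk) = 0.009317/(4π·0.0437) = 0.01697 K/W
  R_conv,out = 1/(4πr²h) = 1/(4π·7.58²·18.4) = 7.527×10^-5 K/W
ΣR = 9.501×10^-6 + 1.667×10^-6 + 0.01697 + 7.527×10^-5 = 0.01706 K/W
Q = ΔT/ΣR = (115 K − 297.4 K)/0.01706 = -10700 W
(Negative Q ⇒ heat flows inward; heat gain = 10700 W.)

Q = 10.7 kW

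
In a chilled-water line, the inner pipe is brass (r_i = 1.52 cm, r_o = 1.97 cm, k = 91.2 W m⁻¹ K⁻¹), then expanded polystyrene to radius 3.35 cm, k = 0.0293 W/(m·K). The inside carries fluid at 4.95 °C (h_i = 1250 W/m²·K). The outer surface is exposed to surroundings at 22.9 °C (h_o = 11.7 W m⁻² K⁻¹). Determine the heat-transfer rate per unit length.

Series thermal resistances, inner to outer:
  R'_conv,in = 1/(2πr h) = 1/(2π·0.0152·1250) = 0.008377 m·K/W
  R'_brass = ln(0.0197/0.0152)/(2πk) = 0.2593/(2π·91.2) = 4.526×10^-4 m·K/W
  R'_expanded polystyrene = ln(0.0335/0.0197)/(2πk) = 0.5309/(2π·0.0293) = 2.884 m·K/W
  R'_conv,out = 1/(2πr h) = 1/(2π·0.0335·11.7) = 0.4061 m·K/W
ΣR = 0.008377 + 4.526×10^-4 + 2.884 + 0.4061 = 3.299 m·K/W
Q' = ΔT/ΣR = (4.95 °C − 22.9 °C)/3.299 = -5.44 W/m
(Negative Q' ⇒ heat flows inward; heat gain = 5.44 W/m.)

Q' = 5.44 W/m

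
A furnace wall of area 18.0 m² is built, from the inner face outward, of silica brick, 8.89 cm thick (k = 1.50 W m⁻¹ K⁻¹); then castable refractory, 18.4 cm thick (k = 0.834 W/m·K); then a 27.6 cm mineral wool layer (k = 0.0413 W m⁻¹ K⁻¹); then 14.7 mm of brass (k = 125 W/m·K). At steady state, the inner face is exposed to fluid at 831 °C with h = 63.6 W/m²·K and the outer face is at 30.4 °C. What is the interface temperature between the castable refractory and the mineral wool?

T = 797 °C

Series thermal resistances, inner to outer:
  R_conv,in = 1/(hA) = 1/(63.6·18.0) = 8.735×10^-4 K/W
  R_silica brick = L/(kA) = 0.0889/(1.50·18.0) = 0.003293 K/W
  R_castable refractory = L/(kA) = 0.184/(0.834·18.0) = 0.01226 K/W
  R_mineral wool = L/(kA) = 0.276/(0.0413·18.0) = 0.3713 K/W
  R_brass = L/(kA) = 0.0147/(125·18.0) = 6.533×10^-6 K/W
ΣR = 8.735×10^-4 + 0.003293 + 0.01226 + 0.3713 + 6.533×10^-6 = 0.3877 K/W
Q = ΔT/ΣR = (831 °C − 30.4 °C)/0.3877 = 2065 W
From the inner boundary to the castable refractory/mineral wool interface, ΣR_partial = 0.01643 K/W.
T_interface = T_in − Q·ΣR_partial = 831 °C − (2065)(0.01643) = 797 °C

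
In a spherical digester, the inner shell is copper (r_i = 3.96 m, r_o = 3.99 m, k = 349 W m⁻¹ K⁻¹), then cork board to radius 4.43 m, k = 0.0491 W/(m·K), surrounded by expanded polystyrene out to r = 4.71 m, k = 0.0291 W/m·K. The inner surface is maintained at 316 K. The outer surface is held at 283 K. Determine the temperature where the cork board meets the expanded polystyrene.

T = 298.7 K

Treat each layer as a resistance in series:
  R_copper = (1/3.96 − 1/3.99)/(4πk) = 0.001899/(4π·349) = 4.329×10^-7 K/W
  R_cork board = (1/3.99 − 1/4.43)/(4πk) = 0.02489/(4π·0.0491) = 0.04034 K/W
  R_expanded polystyrene = (1/4.43 − 1/4.71)/(4πk) = 0.01342/(4π·0.0291) = 0.03670 K/W
ΣR = 4.329×10^-7 + 0.04034 + 0.03670 = 0.07704 K/W
Q = ΔT/ΣR = (316 K − 283 K)/0.07704 = 428.3 W
From the inner boundary to the cork board/expanded polystyrene interface, ΣR_partial = 0.04034 K/W.
T_interface = T_in − Q·ΣR_partial = 316 K − (428.3)(0.04034) = 298.7 K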